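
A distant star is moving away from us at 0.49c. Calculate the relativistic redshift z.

β = 0.49
(1+β)/(1-β) = 1.49/0.51 = 2.9216
√(2.9216) = 1.7093
z = 1.7093 - 1 = 0.7093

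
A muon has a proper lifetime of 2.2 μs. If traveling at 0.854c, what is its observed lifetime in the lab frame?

Proper lifetime τ₀ = 2.2 μs
γ = 1/√(1 - 0.854²) = 1.9221
τ = γτ₀ = 1.9221 × 2.2 μs = 4.229 μs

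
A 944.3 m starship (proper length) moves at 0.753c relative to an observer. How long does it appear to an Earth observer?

Proper length L₀ = 944.3 m
γ = 1/√(1 - 0.753²) = 1.5197
L = L₀/γ = 944.3/1.5197 = 621.4 m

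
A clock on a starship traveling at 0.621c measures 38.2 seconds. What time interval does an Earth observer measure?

Proper time Δt₀ = 38.2 seconds
γ = 1/√(1 - 0.621²) = 1.276
Δt = γΔt₀ = 1.276 × 38.2 = 48.74 seconds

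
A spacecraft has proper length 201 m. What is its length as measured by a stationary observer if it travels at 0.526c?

Proper length L₀ = 201 m
γ = 1/√(1 - 0.526²) = 1.176
L = L₀/γ = 201/1.176 = 170.9 m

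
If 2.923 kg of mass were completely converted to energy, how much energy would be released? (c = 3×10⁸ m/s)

Using E = mc²:
c² = (3×10⁸)² = 9×10¹⁶ m²/s²
E = 2.923 × 9×10¹⁶ = 2.631×10¹⁷ J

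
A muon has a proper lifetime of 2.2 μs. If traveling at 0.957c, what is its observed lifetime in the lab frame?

Proper lifetime τ₀ = 2.2 μs
γ = 1/√(1 - 0.957²) = 3.4472
τ = γτ₀ = 3.4472 × 2.2 μs = 7.584 μs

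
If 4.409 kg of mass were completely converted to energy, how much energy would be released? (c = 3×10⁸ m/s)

Using E = mc²:
c² = (3×10⁸)² = 9×10¹⁶ m²/s²
E = 4.409 × 9×10¹⁶ = 3.968×10¹⁷ J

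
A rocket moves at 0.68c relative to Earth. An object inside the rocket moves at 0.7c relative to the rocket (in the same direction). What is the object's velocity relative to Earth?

u = (u' + v)/(1 + u'v/c²)
Numerator: 0.7 + 0.68 = 1.38
Denominator: 1 + 0.476 = 1.476
u = 1.38/1.476 = 0.9350c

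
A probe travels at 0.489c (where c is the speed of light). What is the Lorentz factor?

v/c = 0.489, so (v/c)² = 0.239121
1 - (v/c)² = 0.760879
γ = 1/√(0.760879) = 1.146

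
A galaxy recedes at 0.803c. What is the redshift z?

β = 0.803
(1+β)/(1-β) = 1.803/0.197 = 9.152
√(9.152) = 3.025
z = 3.025 - 1 = 2.025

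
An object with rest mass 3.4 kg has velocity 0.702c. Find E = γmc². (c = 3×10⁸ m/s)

γ = 1/√(1 - 0.702²) = 1.4041
mc² = 3.4 × (3×10⁸)² = 3.060×10¹⁷ J
E = γmc² = 1.4041 × 3.060×10¹⁷ = 4.297×10¹⁷ J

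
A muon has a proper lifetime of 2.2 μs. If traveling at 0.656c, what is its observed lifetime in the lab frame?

Proper lifetime τ₀ = 2.2 μs
γ = 1/√(1 - 0.656²) = 1.325
τ = γτ₀ = 1.325 × 2.2 μs = 2.915 μs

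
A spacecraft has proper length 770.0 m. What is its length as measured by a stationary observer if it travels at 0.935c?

Proper length L₀ = 770.0 m
γ = 1/√(1 - 0.935²) = 2.8197
L = L₀/γ = 770.0/2.8197 = 273.1 m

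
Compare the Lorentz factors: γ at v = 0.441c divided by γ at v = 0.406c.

γ₁ = 1/√(1 - 0.441²) = 1.114
γ₂ = 1/√(1 - 0.406²) = 1.094
γ₁/γ₂ = 1.114/1.094 = 1.018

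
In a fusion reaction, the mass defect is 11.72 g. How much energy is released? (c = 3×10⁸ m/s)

Convert mass defect: Δm = 11.72 g = 0.01172 kg
E = Δm·c² = 0.01172 × (3×10⁸)²
= 0.01172 × 9×10¹⁶ = 1.055×10¹⁵ J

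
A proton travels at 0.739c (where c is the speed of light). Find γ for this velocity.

v/c = 0.739, so (v/c)² = 0.546121
1 - (v/c)² = 0.453879
γ = 1/√(0.453879) = 1.484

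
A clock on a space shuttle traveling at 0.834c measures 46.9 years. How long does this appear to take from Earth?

Proper time Δt₀ = 46.9 years
γ = 1/√(1 - 0.834²) = 1.8124
Δt = γΔt₀ = 1.8124 × 46.9 = 85.00 years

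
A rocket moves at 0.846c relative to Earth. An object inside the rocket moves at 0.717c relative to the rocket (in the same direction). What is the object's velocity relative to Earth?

u = (u' + v)/(1 + u'v/c²)
Numerator: 0.717 + 0.846 = 1.563
Denominator: 1 + 0.606582 = 1.606582
u = 1.563/1.606582 = 0.9729c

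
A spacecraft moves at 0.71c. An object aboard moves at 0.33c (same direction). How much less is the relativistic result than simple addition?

Classical: u' + v = 0.33 + 0.71 = 1.04c
Relativistic: u = (0.33 + 0.71)/(1 + 0.2343) = 1.04/1.2343 = 0.8426c
Difference: 1.04 - 0.8426 = 0.1974c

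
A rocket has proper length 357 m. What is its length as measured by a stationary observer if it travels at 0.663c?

Proper length L₀ = 357 m
γ = 1/√(1 - 0.663²) = 1.3358
L = L₀/γ = 357/1.3358 = 267.3 m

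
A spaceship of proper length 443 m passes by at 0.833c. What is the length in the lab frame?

Proper length L₀ = 443 m
γ = 1/√(1 - 0.833²) = 1.8074
L = L₀/γ = 443/1.8074 = 245.1 m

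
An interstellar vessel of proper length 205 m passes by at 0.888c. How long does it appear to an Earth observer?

Proper length L₀ = 205 m
γ = 1/√(1 - 0.888²) = 2.1747
L = L₀/γ = 205/2.1747 = 94.27 m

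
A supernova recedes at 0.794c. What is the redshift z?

β = 0.794
(1+β)/(1-β) = 1.794/0.206 = 8.709
√(8.709) = 2.951
z = 2.951 - 1 = 1.951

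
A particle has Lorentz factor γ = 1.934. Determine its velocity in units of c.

From γ = 1/√(1 - v²/c²):
1/γ² = 1/1.934² = 0.2674
v²/c² = 1 - 0.2674 = 0.7326
v/c = √(0.7326) = 0.8559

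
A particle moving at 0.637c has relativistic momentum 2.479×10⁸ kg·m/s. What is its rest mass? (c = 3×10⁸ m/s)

γ = 1/√(1 - 0.637²) = 1.297
v = 0.637 × 3×10⁸ = 1.911×10⁸ m/s
m = p/(γv) = 2.479×10⁸/(1.297 × 1.911×10⁸) = 1.000 kg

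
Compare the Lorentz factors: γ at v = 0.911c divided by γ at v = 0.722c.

γ₁ = 1/√(1 - 0.911²) = 2.425
γ₂ = 1/√(1 - 0.722²) = 1.445
γ₁/γ₂ = 2.425/1.445 = 1.678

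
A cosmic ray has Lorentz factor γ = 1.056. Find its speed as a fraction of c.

From γ = 1/√(1 - v²/c²):
1/γ² = 1/1.056² = 0.89675
v²/c² = 1 - 0.89675 = 0.10325
v/c = √(0.10325) = 0.3213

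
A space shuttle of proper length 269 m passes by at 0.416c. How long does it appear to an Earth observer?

Proper length L₀ = 269 m
γ = 1/√(1 - 0.416²) = 1.0997
L = L₀/γ = 269/1.0997 = 244.6 m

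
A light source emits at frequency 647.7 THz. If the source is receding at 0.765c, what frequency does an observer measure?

β = v/c = 0.765
(1-β)/(1+β) = 0.235/1.765 = 0.13314
Doppler factor = √(0.13314) = 0.3649
f_obs = 647.7 × 0.3649 = 236.3 THz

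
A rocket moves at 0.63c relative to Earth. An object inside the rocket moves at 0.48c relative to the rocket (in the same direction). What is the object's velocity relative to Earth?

u = (u' + v)/(1 + u'v/c²)
Numerator: 0.48 + 0.63 = 1.11
Denominator: 1 + 0.3024 = 1.3024
u = 1.11/1.3024 = 0.8523c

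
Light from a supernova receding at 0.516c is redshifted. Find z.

β = 0.516
(1+β)/(1-β) = 1.516/0.484 = 3.1322
√(3.1322) = 1.7698
z = 1.7698 - 1 = 0.7698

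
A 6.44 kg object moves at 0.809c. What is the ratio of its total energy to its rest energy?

E = γmc², E₀ = mc²
E/E₀ = γ = 1/√(1 - 0.809²) = 1.701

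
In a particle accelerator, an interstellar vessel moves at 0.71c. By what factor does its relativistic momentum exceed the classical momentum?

p_rel = γmv, p_class = mv
Ratio = γ = 1/√(1 - 0.71²)
= 1/√(0.4959) = 1.420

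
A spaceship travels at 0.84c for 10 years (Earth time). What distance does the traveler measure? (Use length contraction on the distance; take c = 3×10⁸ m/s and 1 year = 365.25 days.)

Earth distance: d = v × t = 0.84c × 10 yr = 7.953×10¹⁶ m
γ = 1.843
d' = d/γ = 7.953×10¹⁶/1.843 = 4.315×10¹⁶ m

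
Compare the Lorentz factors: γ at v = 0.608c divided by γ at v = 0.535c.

γ₁ = 1/√(1 - 0.608²) = 1.260
γ₂ = 1/√(1 - 0.535²) = 1.184
γ₁/γ₂ = 1.260/1.184 = 1.064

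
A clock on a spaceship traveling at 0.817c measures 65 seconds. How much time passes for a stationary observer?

Proper time Δt₀ = 65 seconds
γ = 1/√(1 - 0.817²) = 1.734
Δt = γΔt₀ = 1.734 × 65 = 112.7 seconds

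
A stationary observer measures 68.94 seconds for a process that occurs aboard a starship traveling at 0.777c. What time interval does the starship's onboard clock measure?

Dilated time Δt = 68.94 seconds
γ = 1/√(1 - 0.777²) = 1.5886
Δt₀ = Δt/γ = 68.94/1.5886 = 43.40 seconds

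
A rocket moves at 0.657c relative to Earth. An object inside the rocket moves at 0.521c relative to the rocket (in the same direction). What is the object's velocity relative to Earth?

u = (u' + v)/(1 + u'v/c²)
Numerator: 0.521 + 0.657 = 1.178
Denominator: 1 + 0.342297 = 1.342297
u = 1.178/1.342297 = 0.8776c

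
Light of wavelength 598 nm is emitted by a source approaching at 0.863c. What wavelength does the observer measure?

β = 0.863
Wavelength Doppler factor = √(0.137/1.863) = √(0.07354) = 0.2712
λ_obs = 598 × 0.2712 = 162.2 nm (blueshift)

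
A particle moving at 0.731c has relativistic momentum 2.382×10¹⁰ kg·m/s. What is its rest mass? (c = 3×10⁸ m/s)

γ = 1/√(1 - 0.731²) = 1.4655
v = 0.731 × 3×10⁸ = 2.193×10⁸ m/s
m = p/(γv) = 2.382×10¹⁰/(1.4655 × 2.193×10⁸) = 74.12 kg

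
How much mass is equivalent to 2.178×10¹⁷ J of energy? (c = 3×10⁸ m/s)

From E = mc², we get m = E/c²
c² = (3×10⁸)² = 9×10¹⁶ m²/s²
m = 2.178×10¹⁷ / 9×10¹⁶ = 2.420 kg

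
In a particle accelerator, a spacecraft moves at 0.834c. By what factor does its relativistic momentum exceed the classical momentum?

p_rel = γmv, p_class = mv
Ratio = γ = 1/√(1 - 0.834²)
= 1/√(0.304444) = 1.812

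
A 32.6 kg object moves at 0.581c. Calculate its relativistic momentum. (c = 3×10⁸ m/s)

γ = 1/√(1 - 0.581²) = 1.2286
v = 0.581 × 3×10⁸ = 1.743×10⁸ m/s
p = γmv = 1.2286 × 32.6 × 1.743×10⁸ = 6.981×10⁹ kg·m/s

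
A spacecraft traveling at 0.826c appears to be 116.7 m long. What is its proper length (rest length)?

Contracted length L = 116.7 m
γ = 1/√(1 - 0.826²) = 1.774
L₀ = γL = 1.774 × 116.7 = 207.0 m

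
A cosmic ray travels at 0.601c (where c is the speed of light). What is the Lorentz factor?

v/c = 0.601, so (v/c)² = 0.361201
1 - (v/c)² = 0.638799
γ = 1/√(0.638799) = 1.251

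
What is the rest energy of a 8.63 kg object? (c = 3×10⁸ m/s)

c² = (3×10⁸)² = 9.000×10¹⁶ m²/s²
E₀ = mc² = 8.63 × 9.000×10¹⁶ = 7.767×10¹⁷ J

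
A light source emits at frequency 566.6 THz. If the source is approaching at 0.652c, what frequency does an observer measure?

β = v/c = 0.652
(1+β)/(1-β) = 1.652/0.348 = 4.747
Doppler factor = √(4.747) = 2.179
f_obs = 566.6 × 2.179 = 1235 THz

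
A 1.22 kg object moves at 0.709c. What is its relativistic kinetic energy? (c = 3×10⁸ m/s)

γ = 1/√(1 - 0.709²) = 1.418
γ - 1 = 0.4180
KE = (γ-1)mc² = 0.4180 × 1.22 × (3×10⁸)² = 4.590×10¹⁶ J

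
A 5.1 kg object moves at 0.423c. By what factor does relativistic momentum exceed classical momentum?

p_rel = γmv, p_class = mv
Ratio = γ = 1/√(1 - 0.423²) = 1.104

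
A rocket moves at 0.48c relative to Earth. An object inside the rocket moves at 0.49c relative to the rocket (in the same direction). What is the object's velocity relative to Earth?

u = (u' + v)/(1 + u'v/c²)
Numerator: 0.49 + 0.48 = 0.97
Denominator: 1 + 0.2352 = 1.2352
u = 0.97/1.2352 = 0.7853c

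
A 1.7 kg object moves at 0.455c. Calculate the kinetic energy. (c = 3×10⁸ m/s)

γ = 1/√(1 - 0.455²) = 1.123
γ - 1 = 0.1230
KE = (γ-1)mc² = 0.1230 × 1.7 × (3×10⁸)² = 1.882×10¹⁶ J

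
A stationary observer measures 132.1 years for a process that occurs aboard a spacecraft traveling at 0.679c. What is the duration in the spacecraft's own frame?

Dilated time Δt = 132.1 years
γ = 1/√(1 - 0.679²) = 1.3621
Δt₀ = Δt/γ = 132.1/1.3621 = 96.98 years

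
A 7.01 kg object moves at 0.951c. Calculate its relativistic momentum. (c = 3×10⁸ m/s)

γ = 1/√(1 - 0.951²) = 3.234
v = 0.951 × 3×10⁸ = 2.853×10⁸ m/s
p = γmv = 3.234 × 7.01 × 2.853×10⁸ = 6.468×10⁹ kg·m/s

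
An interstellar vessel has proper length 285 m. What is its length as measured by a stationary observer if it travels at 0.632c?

Proper length L₀ = 285 m
γ = 1/√(1 - 0.632²) = 1.290
L = L₀/γ = 285/1.290 = 220.9 m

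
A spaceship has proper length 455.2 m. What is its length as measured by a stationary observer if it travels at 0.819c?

Proper length L₀ = 455.2 m
γ = 1/√(1 - 0.819²) = 1.743
L = L₀/γ = 455.2/1.743 = 261.2 m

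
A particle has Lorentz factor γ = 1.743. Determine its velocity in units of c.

From γ = 1/√(1 - v²/c²):
1/γ² = 1/1.743² = 0.3292
v²/c² = 1 - 0.3292 = 0.6708
v/c = √(0.6708) = 0.8190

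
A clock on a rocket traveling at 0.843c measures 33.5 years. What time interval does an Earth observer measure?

Proper time Δt₀ = 33.5 years
γ = 1/√(1 - 0.843²) = 1.859
Δt = γΔt₀ = 1.859 × 33.5 = 62.28 years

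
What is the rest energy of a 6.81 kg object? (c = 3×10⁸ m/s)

c² = (3×10⁸)² = 9.000×10¹⁶ m²/s²
E₀ = mc² = 6.81 × 9.000×10¹⁶ = 6.129×10¹⁷ J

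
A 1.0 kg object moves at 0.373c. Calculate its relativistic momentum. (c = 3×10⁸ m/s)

γ = 1/√(1 - 0.373²) = 1.078
v = 0.373 × 3×10⁸ = 1.119×10⁸ m/s
p = γmv = 1.078 × 1.0 × 1.119×10⁸ = 1.206×10⁸ kg·m/s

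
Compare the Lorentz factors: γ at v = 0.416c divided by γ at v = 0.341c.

γ₁ = 1/√(1 - 0.416²) = 1.100
γ₂ = 1/√(1 - 0.341²) = 1.064
γ₁/γ₂ = 1.100/1.064 = 1.034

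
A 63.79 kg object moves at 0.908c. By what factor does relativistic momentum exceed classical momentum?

p_rel = γmv, p_class = mv
Ratio = γ = 1/√(1 - 0.908²) = 2.387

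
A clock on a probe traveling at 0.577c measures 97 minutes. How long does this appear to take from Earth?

Proper time Δt₀ = 97 minutes
γ = 1/√(1 - 0.577²) = 1.2244
Δt = γΔt₀ = 1.2244 × 97 = 118.8 minutes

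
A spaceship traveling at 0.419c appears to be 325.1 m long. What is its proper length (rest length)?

Contracted length L = 325.1 m
γ = 1/√(1 - 0.419²) = 1.1013
L₀ = γL = 1.1013 × 325.1 = 358.0 m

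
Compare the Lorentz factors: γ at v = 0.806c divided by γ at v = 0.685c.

γ₁ = 1/√(1 - 0.806²) = 1.6894
γ₂ = 1/√(1 - 0.685²) = 1.3726
γ₁/γ₂ = 1.6894/1.3726 = 1.231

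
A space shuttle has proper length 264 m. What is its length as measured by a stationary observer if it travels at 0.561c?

Proper length L₀ = 264 m
γ = 1/√(1 - 0.561²) = 1.208
L = L₀/γ = 264/1.208 = 218.5 m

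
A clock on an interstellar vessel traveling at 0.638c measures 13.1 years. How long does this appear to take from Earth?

Proper time Δt₀ = 13.1 years
γ = 1/√(1 - 0.638²) = 1.2986
Δt = γΔt₀ = 1.2986 × 13.1 = 17.01 years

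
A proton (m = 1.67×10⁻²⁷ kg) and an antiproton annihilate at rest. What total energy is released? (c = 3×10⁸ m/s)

Both particles have the same rest mass, so total mass = 2m
E = 2m·c² = 2 × 1.67×10⁻²⁷ × (3×10⁸)²
= 2 × 1.67×10⁻²⁷ × 9×10¹⁶
= 3.006×10⁻¹⁰ J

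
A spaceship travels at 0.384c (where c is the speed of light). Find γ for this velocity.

v/c = 0.384, so (v/c)² = 0.147456
1 - (v/c)² = 0.852544
γ = 1/√(0.852544) = 1.083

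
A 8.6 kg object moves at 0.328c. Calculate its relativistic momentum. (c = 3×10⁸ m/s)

γ = 1/√(1 - 0.328²) = 1.0586
v = 0.328 × 3×10⁸ = 9.840×10⁷ m/s
p = γmv = 1.0586 × 8.6 × 9.840×10⁷ = 8.958×10⁸ kg·m/s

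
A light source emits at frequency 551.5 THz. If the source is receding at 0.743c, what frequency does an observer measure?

β = v/c = 0.743
(1-β)/(1+β) = 0.257/1.743 = 0.14745
Doppler factor = √(0.14745) = 0.3840
f_obs = 551.5 × 0.3840 = 211.8 THz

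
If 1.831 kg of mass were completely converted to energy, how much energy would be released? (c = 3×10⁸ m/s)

Using E = mc²:
c² = (3×10⁸)² = 9×10¹⁶ m²/s²
E = 1.831 × 9×10¹⁶ = 1.648×10¹⁷ J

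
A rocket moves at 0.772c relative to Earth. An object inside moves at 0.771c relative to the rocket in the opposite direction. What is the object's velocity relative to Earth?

Object's velocity in rocket frame is u' = -0.771c
u = (u' + v)/(1 + u'v/c²) = (v - 0.771)/(1 - 0.771·v/c²)
Numerator: 0.772 - 0.771 = 0.001
Denominator: 1 - 0.595212 = 0.404788
u = 0.001/0.404788 = 0.002470c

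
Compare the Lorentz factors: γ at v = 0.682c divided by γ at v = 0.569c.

γ₁ = 1/√(1 - 0.682²) = 1.367
γ₂ = 1/√(1 - 0.569²) = 1.216
γ₁/γ₂ = 1.367/1.216 = 1.124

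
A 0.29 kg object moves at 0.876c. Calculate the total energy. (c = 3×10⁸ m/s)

γ = 1/√(1 - 0.876²) = 2.073
mc² = 0.29 × (3×10⁸)² = 2.610×10¹⁶ J
E = γmc² = 2.073 × 2.610×10¹⁶ = 5.411×10¹⁶ J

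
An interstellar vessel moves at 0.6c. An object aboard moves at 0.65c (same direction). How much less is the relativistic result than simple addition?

Classical: u' + v = 0.65 + 0.6 = 1.25c
Relativistic: u = (0.65 + 0.6)/(1 + 0.39) = 1.25/1.39 = 0.8993c
Difference: 1.25 - 0.8993 = 0.3507c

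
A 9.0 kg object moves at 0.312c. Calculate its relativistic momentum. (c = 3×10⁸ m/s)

γ = 1/√(1 - 0.312²) = 1.05254
v = 0.312 × 3×10⁸ = 9.360×10⁷ m/s
p = γmv = 1.05254 × 9.0 × 9.360×10⁷ = 8.867×10⁸ kg·m/s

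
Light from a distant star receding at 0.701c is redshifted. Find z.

β = 0.701
(1+β)/(1-β) = 1.701/0.299 = 5.689
√(5.689) = 2.385
z = 2.385 - 1 = 1.385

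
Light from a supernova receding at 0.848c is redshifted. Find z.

β = 0.848
(1+β)/(1-β) = 1.848/0.152 = 12.16
√(12.16) = 3.487
z = 3.487 - 1 = 2.487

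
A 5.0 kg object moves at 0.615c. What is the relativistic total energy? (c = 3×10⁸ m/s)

γ = 1/√(1 - 0.615²) = 1.2682
mc² = 5.0 × (3×10⁸)² = 4.500×10¹⁷ J
E = γmc² = 1.2682 × 4.500×10¹⁷ = 5.707×10¹⁷ J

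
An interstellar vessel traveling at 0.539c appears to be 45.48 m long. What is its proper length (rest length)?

Contracted length L = 45.48 m
γ = 1/√(1 - 0.539²) = 1.1872
L₀ = γL = 1.1872 × 45.48 = 53.99 m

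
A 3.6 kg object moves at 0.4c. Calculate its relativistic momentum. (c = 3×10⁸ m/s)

γ = 1/√(1 - 0.4²) = 1.0911
v = 0.4 × 3×10⁸ = 1.200×10⁸ m/s
p = γmv = 1.0911 × 3.6 × 1.200×10⁸ = 4.714×10⁸ kg·m/s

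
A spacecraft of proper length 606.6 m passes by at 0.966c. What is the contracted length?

Proper length L₀ = 606.6 m
γ = 1/√(1 - 0.966²) = 3.868
L = L₀/γ = 606.6/3.868 = 156.8 m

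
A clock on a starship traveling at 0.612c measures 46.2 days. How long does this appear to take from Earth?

Proper time Δt₀ = 46.2 days
γ = 1/√(1 - 0.612²) = 1.2644
Δt = γΔt₀ = 1.2644 × 46.2 = 58.42 days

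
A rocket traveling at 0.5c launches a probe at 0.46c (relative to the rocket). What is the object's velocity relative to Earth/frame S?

u = (u' + v)/(1 + u'v/c²)
Numerator: 0.46 + 0.5 = 0.96
Denominator: 1 + 0.23 = 1.23
u = 0.96/1.23 = 0.7805c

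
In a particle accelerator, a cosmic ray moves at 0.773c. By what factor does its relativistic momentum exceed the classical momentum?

p_rel = γmv, p_class = mv
Ratio = γ = 1/√(1 - 0.773²)
= 1/√(0.402471) = 1.576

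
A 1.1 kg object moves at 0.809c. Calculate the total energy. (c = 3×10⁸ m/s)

γ = 1/√(1 - 0.809²) = 1.701
mc² = 1.1 × (3×10⁸)² = 9.900×10¹⁶ J
E = γmc² = 1.701 × 9.900×10¹⁶ = 1.684×10¹⁷ J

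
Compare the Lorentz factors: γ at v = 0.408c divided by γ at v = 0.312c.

γ₁ = 1/√(1 - 0.408²) = 1.0953
γ₂ = 1/√(1 - 0.312²) = 1.0525
γ₁/γ₂ = 1.0953/1.0525 = 1.041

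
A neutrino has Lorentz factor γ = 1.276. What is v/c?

From γ = 1/√(1 - v²/c²):
1/γ² = 1/1.276² = 0.6142
v²/c² = 1 - 0.6142 = 0.3858
v/c = √(0.3858) = 0.6211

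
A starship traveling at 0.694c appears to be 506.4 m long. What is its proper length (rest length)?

Contracted length L = 506.4 m
γ = 1/√(1 - 0.694²) = 1.389
L₀ = γL = 1.389 × 506.4 = 703.4 m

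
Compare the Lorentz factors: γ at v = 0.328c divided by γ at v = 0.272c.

γ₁ = 1/√(1 - 0.328²) = 1.059
γ₂ = 1/√(1 - 0.272²) = 1.039
γ₁/γ₂ = 1.059/1.039 = 1.019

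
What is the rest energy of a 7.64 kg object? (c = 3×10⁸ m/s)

c² = (3×10⁸)² = 9.000×10¹⁶ m²/s²
E₀ = mc² = 7.64 × 9.000×10¹⁶ = 6.876×10¹⁷ J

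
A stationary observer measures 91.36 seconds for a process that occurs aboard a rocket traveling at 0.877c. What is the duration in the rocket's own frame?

Dilated time Δt = 91.36 seconds
γ = 1/√(1 - 0.877²) = 2.081
Δt₀ = Δt/γ = 91.36/2.081 = 43.90 seconds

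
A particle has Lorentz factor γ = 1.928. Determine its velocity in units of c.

From γ = 1/√(1 - v²/c²):
1/γ² = 1/1.928² = 0.2690
v²/c² = 1 - 0.2690 = 0.7310
v/c = √(0.7310) = 0.8550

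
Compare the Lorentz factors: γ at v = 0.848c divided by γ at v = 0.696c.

γ₁ = 1/√(1 - 0.848²) = 1.887
γ₂ = 1/√(1 - 0.696²) = 1.393
γ₁/γ₂ = 1.887/1.393 = 1.355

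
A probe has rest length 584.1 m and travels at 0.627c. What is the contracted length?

Proper length L₀ = 584.1 m
γ = 1/√(1 - 0.627²) = 1.2837
L = L₀/γ = 584.1/1.2837 = 455.0 m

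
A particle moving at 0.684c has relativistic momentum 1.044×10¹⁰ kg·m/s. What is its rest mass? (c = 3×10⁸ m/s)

γ = 1/√(1 - 0.684²) = 1.371
v = 0.684 × 3×10⁸ = 2.052×10⁸ m/s
m = p/(γv) = 1.044×10¹⁰/(1.371 × 2.052×10⁸) = 37.11 kg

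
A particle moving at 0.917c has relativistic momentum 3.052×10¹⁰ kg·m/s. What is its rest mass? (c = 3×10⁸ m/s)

γ = 1/√(1 - 0.917²) = 2.507
v = 0.917 × 3×10⁸ = 2.751×10⁸ m/s
m = p/(γv) = 3.052×10¹⁰/(2.507 × 2.751×10⁸) = 44.25 kg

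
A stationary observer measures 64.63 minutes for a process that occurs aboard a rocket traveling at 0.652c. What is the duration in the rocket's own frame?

Dilated time Δt = 64.63 minutes
γ = 1/√(1 - 0.652²) = 1.319
Δt₀ = Δt/γ = 64.63/1.319 = 49.00 minutes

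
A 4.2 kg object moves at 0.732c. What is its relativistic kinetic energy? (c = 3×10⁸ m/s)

γ = 1/√(1 - 0.732²) = 1.4678
γ - 1 = 0.4678
KE = (γ-1)mc² = 0.4678 × 4.2 × (3×10⁸)² = 1.768×10¹⁷ J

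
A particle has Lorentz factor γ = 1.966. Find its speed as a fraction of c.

From γ = 1/√(1 - v²/c²):
1/γ² = 1/1.966² = 0.2587
v²/c² = 1 - 0.2587 = 0.7413
v/c = √(0.7413) = 0.8610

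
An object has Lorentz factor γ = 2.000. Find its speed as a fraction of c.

From γ = 1/√(1 - v²/c²):
1/γ² = 1/2.000² = 0.2500
v²/c² = 1 - 0.2500 = 0.7500
v/c = √(0.7500) = 0.8660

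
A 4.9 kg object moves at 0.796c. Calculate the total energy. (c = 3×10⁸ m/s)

γ = 1/√(1 - 0.796²) = 1.6521
mc² = 4.9 × (3×10⁸)² = 4.410×10¹⁷ J
E = γmc² = 1.6521 × 4.410×10¹⁷ = 7.286×10¹⁷ J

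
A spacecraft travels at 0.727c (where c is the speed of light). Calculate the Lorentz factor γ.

v/c = 0.727, so (v/c)² = 0.528529
1 - (v/c)² = 0.471471
γ = 1/√(0.471471) = 1.456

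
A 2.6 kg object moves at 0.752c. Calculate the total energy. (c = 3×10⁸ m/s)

γ = 1/√(1 - 0.752²) = 1.517
mc² = 2.6 × (3×10⁸)² = 2.340×10¹⁷ J
E = γmc² = 1.517 × 2.340×10¹⁷ = 3.550×10¹⁷ J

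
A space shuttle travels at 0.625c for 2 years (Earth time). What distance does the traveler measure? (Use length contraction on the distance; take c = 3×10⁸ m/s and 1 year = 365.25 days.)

Earth distance: d = v × t = 0.625c × 2 yr = 1.1834×10¹⁶ m
γ = 1.2810
d' = d/γ = 1.1834×10¹⁶/1.2810 = 9.238×10¹⁵ m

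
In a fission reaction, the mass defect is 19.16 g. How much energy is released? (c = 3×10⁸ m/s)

Convert mass defect: Δm = 19.16 g = 0.01916 kg
E = Δm·c² = 0.01916 × (3×10⁸)²
= 0.01916 × 9×10¹⁶ = 1.724×10¹⁵ J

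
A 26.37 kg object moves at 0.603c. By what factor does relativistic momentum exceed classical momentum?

p_rel = γmv, p_class = mv
Ratio = γ = 1/√(1 - 0.603²) = 1.254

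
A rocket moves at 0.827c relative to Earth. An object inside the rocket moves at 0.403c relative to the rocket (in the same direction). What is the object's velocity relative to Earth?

u = (u' + v)/(1 + u'v/c²)
Numerator: 0.403 + 0.827 = 1.23
Denominator: 1 + 0.333281 = 1.333281
u = 1.23/1.333281 = 0.9225c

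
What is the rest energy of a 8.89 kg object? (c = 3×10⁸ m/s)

c² = (3×10⁸)² = 9.000×10¹⁶ m²/s²
E₀ = mc² = 8.89 × 9.000×10¹⁶ = 8.001×10¹⁷ J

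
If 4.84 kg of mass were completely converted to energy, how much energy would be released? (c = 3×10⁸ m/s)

Using E = mc²:
c² = (3×10⁸)² = 9×10¹⁶ m²/s²
E = 4.84 × 9×10¹⁶ = 4.356×10¹⁷ J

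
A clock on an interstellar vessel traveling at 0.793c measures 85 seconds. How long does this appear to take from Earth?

Proper time Δt₀ = 85 seconds
γ = 1/√(1 - 0.793²) = 1.641
Δt = γΔt₀ = 1.641 × 85 = 139.5 seconds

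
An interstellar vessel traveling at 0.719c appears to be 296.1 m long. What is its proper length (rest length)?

Contracted length L = 296.1 m
γ = 1/√(1 - 0.719²) = 1.4388
L₀ = γL = 1.4388 × 296.1 = 426.0 m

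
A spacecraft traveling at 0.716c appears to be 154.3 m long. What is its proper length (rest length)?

Contracted length L = 154.3 m
γ = 1/√(1 - 0.716²) = 1.432
L₀ = γL = 1.432 × 154.3 = 221.0 m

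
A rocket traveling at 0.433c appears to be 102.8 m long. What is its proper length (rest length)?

Contracted length L = 102.8 m
γ = 1/√(1 - 0.433²) = 1.109
L₀ = γL = 1.109 × 102.8 = 114.0 m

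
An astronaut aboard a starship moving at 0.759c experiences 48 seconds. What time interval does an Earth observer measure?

Proper time Δt₀ = 48 seconds
γ = 1/√(1 - 0.759²) = 1.5359
Δt = γΔt₀ = 1.5359 × 48 = 73.72 seconds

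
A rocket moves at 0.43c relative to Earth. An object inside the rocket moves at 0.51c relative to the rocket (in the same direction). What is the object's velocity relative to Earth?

u = (u' + v)/(1 + u'v/c²)
Numerator: 0.51 + 0.43 = 0.94
Denominator: 1 + 0.2193 = 1.2193
u = 0.94/1.2193 = 0.7709c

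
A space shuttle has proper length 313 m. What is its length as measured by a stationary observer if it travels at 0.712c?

Proper length L₀ = 313 m
γ = 1/√(1 - 0.712²) = 1.424
L = L₀/γ = 313/1.424 = 219.8 m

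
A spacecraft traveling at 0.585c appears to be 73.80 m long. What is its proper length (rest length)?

Contracted length L = 73.80 m
γ = 1/√(1 - 0.585²) = 1.233
L₀ = γL = 1.233 × 73.80 = 91.00 m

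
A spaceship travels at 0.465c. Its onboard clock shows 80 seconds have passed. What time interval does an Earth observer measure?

Proper time Δt₀ = 80 seconds
γ = 1/√(1 - 0.465²) = 1.1295
Δt = γΔt₀ = 1.1295 × 80 = 90.36 seconds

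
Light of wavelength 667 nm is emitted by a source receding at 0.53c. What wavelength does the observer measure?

β = 0.53
Wavelength Doppler factor = √(1.53/0.47) = √(3.255) = 1.804
λ_obs = 667 × 1.804 = 1203 nm (redshift)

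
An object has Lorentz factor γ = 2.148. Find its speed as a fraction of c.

From γ = 1/√(1 - v²/c²):
1/γ² = 1/2.148² = 0.2167
v²/c² = 1 - 0.2167 = 0.7833
v/c = √(0.7833) = 0.8850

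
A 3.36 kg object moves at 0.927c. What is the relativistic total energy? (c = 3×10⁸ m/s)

γ = 1/√(1 - 0.927²) = 2.6662
mc² = 3.36 × (3×10⁸)² = 3.024×10¹⁷ J
E = γmc² = 2.6662 × 3.024×10¹⁷ = 8.063×10¹⁷ J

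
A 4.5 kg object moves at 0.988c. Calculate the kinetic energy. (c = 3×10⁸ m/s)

γ = 1/√(1 - 0.988²) = 6.474
γ - 1 = 5.474
KE = (γ-1)mc² = 5.474 × 4.5 × (3×10⁸)² = 2.217×10¹⁸ J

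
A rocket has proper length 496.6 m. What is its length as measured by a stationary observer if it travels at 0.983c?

Proper length L₀ = 496.6 m
γ = 1/√(1 - 0.983²) = 5.4465
L = L₀/γ = 496.6/5.4465 = 91.18 m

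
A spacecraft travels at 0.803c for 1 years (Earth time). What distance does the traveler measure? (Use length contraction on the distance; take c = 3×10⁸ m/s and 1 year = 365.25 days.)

Earth distance: d = v × t = 0.803c × 1 yr = 7.6022×10¹⁵ m
γ = 1.6779
d' = d/γ = 7.6022×10¹⁵/1.6779 = 4.531×10¹⁵ m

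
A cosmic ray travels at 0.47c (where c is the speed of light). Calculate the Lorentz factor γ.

v/c = 0.47, so (v/c)² = 0.2209
1 - (v/c)² = 0.7791
γ = 1/√(0.7791) = 1.133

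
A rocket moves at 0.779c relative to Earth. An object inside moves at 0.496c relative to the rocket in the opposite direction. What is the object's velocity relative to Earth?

Object's velocity in rocket frame is u' = -0.496c
u = (u' + v)/(1 + u'v/c²) = (v - 0.496)/(1 - 0.496·v/c²)
Numerator: 0.779 - 0.496 = 0.283
Denominator: 1 - 0.386384 = 0.613616
u = 0.283/0.613616 = 0.4612c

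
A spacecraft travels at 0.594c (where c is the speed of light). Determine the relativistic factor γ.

v/c = 0.594, so (v/c)² = 0.352836
1 - (v/c)² = 0.647164
γ = 1/√(0.647164) = 1.243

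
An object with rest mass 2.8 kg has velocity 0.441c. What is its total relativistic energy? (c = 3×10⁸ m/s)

γ = 1/√(1 - 0.441²) = 1.1142
mc² = 2.8 × (3×10⁸)² = 2.520×10¹⁷ J
E = γmc² = 1.1142 × 2.520×10¹⁷ = 2.808×10¹⁷ J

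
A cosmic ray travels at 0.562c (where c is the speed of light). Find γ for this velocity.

v/c = 0.562, so (v/c)² = 0.315844
1 - (v/c)² = 0.684156
γ = 1/√(0.684156) = 1.209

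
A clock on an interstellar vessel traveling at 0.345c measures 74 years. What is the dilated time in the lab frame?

Proper time Δt₀ = 74 years
γ = 1/√(1 - 0.345²) = 1.0654
Δt = γΔt₀ = 1.0654 × 74 = 78.84 years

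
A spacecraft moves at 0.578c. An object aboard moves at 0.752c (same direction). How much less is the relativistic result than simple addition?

Classical: u' + v = 0.752 + 0.578 = 1.33c
Relativistic: u = (0.752 + 0.578)/(1 + 0.434656) = 1.33/1.434656 = 0.9271c
Difference: 1.33 - 0.9271 = 0.4029c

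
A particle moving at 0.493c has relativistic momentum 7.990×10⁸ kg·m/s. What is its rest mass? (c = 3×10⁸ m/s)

γ = 1/√(1 - 0.493²) = 1.1494
v = 0.493 × 3×10⁸ = 1.479×10⁸ m/s
m = p/(γv) = 7.990×10⁸/(1.1494 × 1.479×10⁸) = 4.700 kg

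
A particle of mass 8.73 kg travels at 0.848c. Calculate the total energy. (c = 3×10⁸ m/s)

γ = 1/√(1 - 0.848²) = 1.8868
mc² = 8.73 × (3×10⁸)² = 7.857×10¹⁷ J
E = γmc² = 1.8868 × 7.857×10¹⁷ = 1.482×10¹⁸ J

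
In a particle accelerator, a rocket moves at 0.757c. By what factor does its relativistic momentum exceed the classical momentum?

p_rel = γmv, p_class = mv
Ratio = γ = 1/√(1 - 0.757²)
= 1/√(0.426951) = 1.530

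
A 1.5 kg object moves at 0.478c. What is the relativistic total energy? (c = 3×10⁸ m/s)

γ = 1/√(1 - 0.478²) = 1.1385
mc² = 1.5 × (3×10⁸)² = 1.350×10¹⁷ J
E = γmc² = 1.1385 × 1.350×10¹⁷ = 1.537×10¹⁷ J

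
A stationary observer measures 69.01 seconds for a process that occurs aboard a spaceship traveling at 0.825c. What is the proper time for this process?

Dilated time Δt = 69.01 seconds
γ = 1/√(1 - 0.825²) = 1.7695
Δt₀ = Δt/γ = 69.01/1.7695 = 39.00 seconds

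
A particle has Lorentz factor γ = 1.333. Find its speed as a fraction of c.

From γ = 1/√(1 - v²/c²):
1/γ² = 1/1.333² = 0.5628
v²/c² = 1 - 0.5628 = 0.4372
v/c = √(0.4372) = 0.6612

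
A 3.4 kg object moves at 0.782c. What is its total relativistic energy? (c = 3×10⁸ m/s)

γ = 1/√(1 - 0.782²) = 1.60442
mc² = 3.4 × (3×10⁸)² = 3.060×10¹⁷ J
E = γmc² = 1.60442 × 3.060×10¹⁷ = 4.910×10¹⁷ J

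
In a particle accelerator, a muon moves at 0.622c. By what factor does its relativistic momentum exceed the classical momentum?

p_rel = γmv, p_class = mv
Ratio = γ = 1/√(1 - 0.622²)
= 1/√(0.613116) = 1.277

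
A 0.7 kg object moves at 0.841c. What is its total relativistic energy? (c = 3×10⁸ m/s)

γ = 1/√(1 - 0.841²) = 1.848
mc² = 0.7 × (3×10⁸)² = 6.300×10¹⁶ J
E = γmc² = 1.848 × 6.300×10¹⁶ = 1.164×10¹⁷ J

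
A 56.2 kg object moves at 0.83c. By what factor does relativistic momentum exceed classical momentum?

p_rel = γmv, p_class = mv
Ratio = γ = 1/√(1 - 0.83²) = 1.793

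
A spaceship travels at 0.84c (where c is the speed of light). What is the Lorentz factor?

v/c = 0.84, so (v/c)² = 0.7056
1 - (v/c)² = 0.2944
γ = 1/√(0.2944) = 1.843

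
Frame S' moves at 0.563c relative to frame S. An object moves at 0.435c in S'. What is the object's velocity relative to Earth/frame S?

u = (u' + v)/(1 + u'v/c²)
Numerator: 0.435 + 0.563 = 0.998
Denominator: 1 + 0.244905 = 1.244905
u = 0.998/1.244905 = 0.8017c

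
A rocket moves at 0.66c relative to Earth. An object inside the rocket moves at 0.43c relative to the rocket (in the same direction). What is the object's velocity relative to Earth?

u = (u' + v)/(1 + u'v/c²)
Numerator: 0.43 + 0.66 = 1.09
Denominator: 1 + 0.2838 = 1.2838
u = 1.09/1.2838 = 0.8490c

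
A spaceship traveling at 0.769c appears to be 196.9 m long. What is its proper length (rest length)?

Contracted length L = 196.9 m
γ = 1/√(1 - 0.769²) = 1.564
L₀ = γL = 1.564 × 196.9 = 308.0 m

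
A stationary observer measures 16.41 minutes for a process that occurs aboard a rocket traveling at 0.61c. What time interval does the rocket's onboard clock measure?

Dilated time Δt = 16.41 minutes
γ = 1/√(1 - 0.61²) = 1.262
Δt₀ = Δt/γ = 16.41/1.262 = 13.00 minutes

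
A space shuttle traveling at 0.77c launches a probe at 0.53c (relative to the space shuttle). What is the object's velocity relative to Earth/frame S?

u = (u' + v)/(1 + u'v/c²)
Numerator: 0.53 + 0.77 = 1.3
Denominator: 1 + 0.4081 = 1.4081
u = 1.3/1.4081 = 0.9232c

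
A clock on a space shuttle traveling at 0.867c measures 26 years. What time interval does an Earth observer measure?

Proper time Δt₀ = 26 years
γ = 1/√(1 - 0.867²) = 2.007
Δt = γΔt₀ = 2.007 × 26 = 52.18 years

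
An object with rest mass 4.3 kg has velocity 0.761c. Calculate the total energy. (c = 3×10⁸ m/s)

γ = 1/√(1 - 0.761²) = 1.5414
mc² = 4.3 × (3×10⁸)² = 3.870×10¹⁷ J
E = γmc² = 1.5414 × 3.870×10¹⁷ = 5.965×10¹⁷ J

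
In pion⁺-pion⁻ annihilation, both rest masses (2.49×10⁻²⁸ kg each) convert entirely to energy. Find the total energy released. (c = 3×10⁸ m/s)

Both particles have the same rest mass, so total mass = 2m
E = 2m·c² = 2 × 2.49×10⁻²⁸ × (3×10⁸)²
= 2 × 2.49×10⁻²⁸ × 9×10¹⁶
= 4.482×10⁻¹¹ J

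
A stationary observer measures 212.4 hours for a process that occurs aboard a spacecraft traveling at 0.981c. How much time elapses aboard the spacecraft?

Dilated time Δt = 212.4 hours
γ = 1/√(1 - 0.981²) = 5.154
Δt₀ = Δt/γ = 212.4/5.154 = 41.21 hours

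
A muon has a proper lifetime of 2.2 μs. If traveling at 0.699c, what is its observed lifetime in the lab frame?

Proper lifetime τ₀ = 2.2 μs
γ = 1/√(1 - 0.699²) = 1.398
τ = γτ₀ = 1.398 × 2.2 μs = 3.076 μs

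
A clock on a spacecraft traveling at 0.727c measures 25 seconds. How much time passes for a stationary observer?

Proper time Δt₀ = 25 seconds
γ = 1/√(1 - 0.727²) = 1.4564
Δt = γΔt₀ = 1.4564 × 25 = 36.41 seconds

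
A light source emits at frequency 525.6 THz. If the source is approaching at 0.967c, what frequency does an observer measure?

β = v/c = 0.967
(1+β)/(1-β) = 1.967/0.033 = 59.606
Doppler factor = √(59.606) = 7.720
f_obs = 525.6 × 7.720 = 4058 THz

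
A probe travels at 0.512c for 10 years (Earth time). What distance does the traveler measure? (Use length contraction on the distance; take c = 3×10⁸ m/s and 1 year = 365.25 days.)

Earth distance: d = v × t = 0.512c × 10 yr = 4.847×10¹⁶ m
γ = 1.164
d' = d/γ = 4.847×10¹⁶/1.164 = 4.164×10¹⁶ m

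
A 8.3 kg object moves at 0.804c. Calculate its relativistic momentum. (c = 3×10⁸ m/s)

γ = 1/√(1 - 0.804²) = 1.682
v = 0.804 × 3×10⁸ = 2.412×10⁸ m/s
p = γmv = 1.682 × 8.3 × 2.412×10⁸ = 3.367×10⁹ kg·m/s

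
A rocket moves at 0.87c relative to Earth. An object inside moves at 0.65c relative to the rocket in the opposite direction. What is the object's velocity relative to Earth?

Object's velocity in rocket frame is u' = -0.65c
u = (u' + v)/(1 + u'v/c²) = (v - 0.65)/(1 - 0.65·v/c²)
Numerator: 0.87 - 0.65 = 0.22
Denominator: 1 - 0.5655 = 0.4345
u = 0.22/0.4345 = 0.5063c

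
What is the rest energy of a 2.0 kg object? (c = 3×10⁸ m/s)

c² = (3×10⁸)² = 9.000×10¹⁶ m²/s²
E₀ = mc² = 2.0 × 9.000×10¹⁶ = 1.800×10¹⁷ J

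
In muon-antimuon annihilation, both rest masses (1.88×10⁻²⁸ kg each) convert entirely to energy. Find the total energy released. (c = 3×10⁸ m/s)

Both particles have the same rest mass, so total mass = 2m
E = 2m·c² = 2 × 1.88×10⁻²⁸ × (3×10⁸)²
= 2 × 1.88×10⁻²⁸ × 9×10¹⁶
= 3.384×10⁻¹¹ J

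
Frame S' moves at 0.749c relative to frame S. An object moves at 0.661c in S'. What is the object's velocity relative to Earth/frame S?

u = (u' + v)/(1 + u'v/c²)
Numerator: 0.661 + 0.749 = 1.41
Denominator: 1 + 0.495089 = 1.495089
u = 1.41/1.495089 = 0.9431c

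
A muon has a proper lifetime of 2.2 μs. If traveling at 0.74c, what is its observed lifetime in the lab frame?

Proper lifetime τ₀ = 2.2 μs
γ = 1/√(1 - 0.74²) = 1.487
τ = γτ₀ = 1.487 × 2.2 μs = 3.271 μs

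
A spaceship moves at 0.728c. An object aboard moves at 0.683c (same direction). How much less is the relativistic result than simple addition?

Classical: u' + v = 0.683 + 0.728 = 1.411c
Relativistic: u = (0.683 + 0.728)/(1 + 0.497224) = 1.411/1.497224 = 0.9424c
Difference: 1.411 - 0.9424 = 0.4686c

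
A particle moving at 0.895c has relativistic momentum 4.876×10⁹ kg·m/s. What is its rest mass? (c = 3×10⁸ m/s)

γ = 1/√(1 - 0.895²) = 2.2418
v = 0.895 × 3×10⁸ = 2.685×10⁸ m/s
m = p/(γv) = 4.876×10⁹/(2.2418 × 2.685×10⁸) = 8.101 kg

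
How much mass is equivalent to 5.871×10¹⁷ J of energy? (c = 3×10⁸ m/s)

From E = mc², we get m = E/c²
c² = (3×10⁸)² = 9×10¹⁶ m²/s²
m = 5.871×10¹⁷ / 9×10¹⁶ = 6.523 kg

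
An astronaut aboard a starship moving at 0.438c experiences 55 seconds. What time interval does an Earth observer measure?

Proper time Δt₀ = 55 seconds
γ = 1/√(1 - 0.438²) = 1.1124
Δt = γΔt₀ = 1.1124 × 55 = 61.18 seconds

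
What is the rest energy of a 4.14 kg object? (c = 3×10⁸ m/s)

c² = (3×10⁸)² = 9.000×10¹⁶ m²/s²
E₀ = mc² = 4.14 × 9.000×10¹⁶ = 3.726×10¹⁷ J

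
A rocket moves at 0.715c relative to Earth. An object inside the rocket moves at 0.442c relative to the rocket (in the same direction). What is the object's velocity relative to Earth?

u = (u' + v)/(1 + u'v/c²)
Numerator: 0.442 + 0.715 = 1.157
Denominator: 1 + 0.31603 = 1.31603
u = 1.157/1.31603 = 0.8792c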